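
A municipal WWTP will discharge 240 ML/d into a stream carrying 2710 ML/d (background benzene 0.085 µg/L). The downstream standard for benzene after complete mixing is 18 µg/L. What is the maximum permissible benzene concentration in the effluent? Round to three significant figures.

At the limit, (Qr·Cr + Qe·Cₑ)/(Qr + Qe) = 18:
Cₑ = (2950·18 − 2710·0.08500) / 240.0 = 220.3 µg/L.

220 µg/L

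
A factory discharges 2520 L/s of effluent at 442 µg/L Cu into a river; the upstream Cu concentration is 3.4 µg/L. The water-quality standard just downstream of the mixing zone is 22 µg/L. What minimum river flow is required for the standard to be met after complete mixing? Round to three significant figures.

Set C_mix = 22: (Q·3.400 + 2520·442.0) / (Q + 2520) = 22
→ Q = 2520·(442.0 − 22)/(22 − 3.400) = 56900 L/s.

56900 L/s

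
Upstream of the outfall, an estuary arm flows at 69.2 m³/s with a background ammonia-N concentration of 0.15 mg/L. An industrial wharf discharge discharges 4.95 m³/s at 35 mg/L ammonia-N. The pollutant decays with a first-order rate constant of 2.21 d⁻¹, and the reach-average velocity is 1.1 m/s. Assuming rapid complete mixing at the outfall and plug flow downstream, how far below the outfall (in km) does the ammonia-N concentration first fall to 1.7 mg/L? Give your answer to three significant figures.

Mixed concentration C = ΣQC/ΣQ = (69.20·0.1500 + 4.950·35.00) / 74.15 = 183.6/74.15 = 2.476 mg/L.
Set 2.476·exp(−k·t) = 1.7 → t = ln(2.476/1.7)/k = 14710 s = 4.085 h.
Distance = v·t = 1.1·14710 = 16180 m = 16.18 km.

16.2 km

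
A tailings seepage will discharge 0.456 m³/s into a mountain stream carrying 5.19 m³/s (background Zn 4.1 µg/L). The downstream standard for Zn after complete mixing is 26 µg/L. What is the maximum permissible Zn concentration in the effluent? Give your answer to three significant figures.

At the limit, (Qr·Cr + Qe·Cₑ)/(Qr + Qe) = 26:
Cₑ = (5.646·26 − 5.190·4.100) / 0.4560 = 275.3 µg/L.

275 µg/L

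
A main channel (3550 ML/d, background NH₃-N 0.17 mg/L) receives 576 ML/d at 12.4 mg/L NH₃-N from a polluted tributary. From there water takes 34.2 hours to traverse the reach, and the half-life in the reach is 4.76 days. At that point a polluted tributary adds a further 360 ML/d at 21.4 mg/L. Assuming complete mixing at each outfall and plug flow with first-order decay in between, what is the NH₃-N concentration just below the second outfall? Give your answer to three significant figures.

3.12 mg/L

Flow-weighted average: C = (3550·0.1700 + 576.0·12.40) / 4126 = 7746/4126 = 1.877 mg/L; combined flow 4126 ML/d.
Half-life 4.76 d → k = ln 2 / 4.76 = 0.1456 d⁻¹.
First-order decay: C = 1.877·exp(−k·t) = 1.877·0.8126 = 1.526 mg/L.
Second outfall: C = (4126·1.526 + 360.0·21.40)/4486 = 3.120 mg/L.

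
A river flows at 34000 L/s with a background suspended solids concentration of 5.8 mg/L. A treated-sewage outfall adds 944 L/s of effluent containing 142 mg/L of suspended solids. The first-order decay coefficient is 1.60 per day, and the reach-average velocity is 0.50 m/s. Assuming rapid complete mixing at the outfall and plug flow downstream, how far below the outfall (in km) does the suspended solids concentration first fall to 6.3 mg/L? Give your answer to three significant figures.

11.0 km

Flow-weighted average: C = (34000·5.800 + 944.0·142.0) / 34940 = 331200/34940 = 9.479 mg/L.
Set 9.479·exp(−k·t) = 6.3 → t = ln(9.479/6.3)/k = 22060 s = 6.129 h.
Distance = v·t = 0.50·22060 = 11030 m = 11.03 km.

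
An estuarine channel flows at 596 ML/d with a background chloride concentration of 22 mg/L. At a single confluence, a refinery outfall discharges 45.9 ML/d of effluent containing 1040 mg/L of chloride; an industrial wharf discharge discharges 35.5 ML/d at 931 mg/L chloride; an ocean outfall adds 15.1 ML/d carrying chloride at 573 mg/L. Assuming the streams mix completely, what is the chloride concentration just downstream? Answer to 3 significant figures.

148 mg/L

Mixed concentration C = ΣQC/ΣQ = (596.0·22.00 + 45.90·1040 + 35.50·931.0 + 15.10·573.0) / 692.5 = 102600/692.5 = 148.1 mg/L.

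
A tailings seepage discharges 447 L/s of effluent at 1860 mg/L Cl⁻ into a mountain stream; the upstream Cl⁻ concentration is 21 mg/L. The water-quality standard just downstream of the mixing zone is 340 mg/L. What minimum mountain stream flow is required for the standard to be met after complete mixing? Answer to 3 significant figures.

2130 L/s

Set C_mix = 340: (Q·21.00 + 447.0·1860) / (Q + 447.0) = 340
→ Q = 447.0·(1860 − 340)/(340 − 21.00) = 2130 L/s.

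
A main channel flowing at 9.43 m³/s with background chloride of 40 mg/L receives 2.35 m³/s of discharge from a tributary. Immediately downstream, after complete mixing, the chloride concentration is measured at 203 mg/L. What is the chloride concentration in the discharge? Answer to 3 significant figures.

Mass balance: 9.430·40.00 + 2.350·Cₑ = 11.78·203.0
→ Cₑ = (11.78·203.0 − 9.430·40.00) / 2.350 = 857.1 mg/L.

857 mg/L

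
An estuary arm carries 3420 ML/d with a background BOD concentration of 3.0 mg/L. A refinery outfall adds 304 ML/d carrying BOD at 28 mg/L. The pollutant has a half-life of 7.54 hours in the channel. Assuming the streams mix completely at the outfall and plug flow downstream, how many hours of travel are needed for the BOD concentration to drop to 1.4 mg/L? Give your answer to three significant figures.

13.9 h

Flow-weighted average: C = (3420·3.000 + 304.0·28.00) / 3724 = 18770/3724 = 5.041 mg/L.
Half-life 7.54 h → k = ln 2 / 7.54 = 0.09193 h⁻¹ = 2.206 d⁻¹.
5.041·exp(−k·t) = 1.4 → t = ln(5.041/1.4)/k = 50170 s = 13.94 h.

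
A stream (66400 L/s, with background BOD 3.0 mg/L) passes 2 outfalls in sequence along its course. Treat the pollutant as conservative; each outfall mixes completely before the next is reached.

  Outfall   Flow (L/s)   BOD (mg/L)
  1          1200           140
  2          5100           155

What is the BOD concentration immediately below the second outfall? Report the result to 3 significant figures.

15.9 mg/L

After outfall 1: Q = 66400 + 1200 = 67600 L/s; C = (66400·3.000 + 1200·140.0)/67600 = 5.432 mg/L.
After outfall 2: Q = 67600 + 5100 = 72700 L/s; C = (67600·5.432 + 5100·155.0)/72700 = 15.92 mg/L.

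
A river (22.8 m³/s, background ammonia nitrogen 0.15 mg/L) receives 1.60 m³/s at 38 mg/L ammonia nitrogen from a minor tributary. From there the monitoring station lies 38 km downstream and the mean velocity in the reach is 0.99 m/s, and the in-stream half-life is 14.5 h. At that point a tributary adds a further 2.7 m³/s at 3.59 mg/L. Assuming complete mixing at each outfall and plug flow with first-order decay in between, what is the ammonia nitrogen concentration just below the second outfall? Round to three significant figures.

1.78 mg/L

Mass balance: C = (22.80·0.1500 + 1.600·38.00) / 24.40 = 64.22/24.40 = 2.632 mg/L; combined flow 24.40 m³/s.
Travel time t = 38·1000 / 0.99 = 38380 s = 10.66 h.
Half-life 14.5 h → k = ln 2 / 14.5 = 0.04780 h⁻¹ = 1.147 d⁻¹.
Decay over the reach: 2.632·exp(−kt) = 2.632·0.6007 = 1.581 mg/L.
At the second outfall, C = (24.40·1.581 + 2.700·3.590) / (24.40 + 2.700) = 1.781 mg/L.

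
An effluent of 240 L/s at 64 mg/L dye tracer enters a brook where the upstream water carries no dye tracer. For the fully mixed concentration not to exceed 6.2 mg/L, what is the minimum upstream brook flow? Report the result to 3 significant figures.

Set C_mix = 6.2: (Q·0 + 240.0·64.00) / (Q + 240.0) = 6.2
→ Q = 240.0·(64.00 − 6.2)/(6.2 − 0) = 2237 L/s.

2240 L/s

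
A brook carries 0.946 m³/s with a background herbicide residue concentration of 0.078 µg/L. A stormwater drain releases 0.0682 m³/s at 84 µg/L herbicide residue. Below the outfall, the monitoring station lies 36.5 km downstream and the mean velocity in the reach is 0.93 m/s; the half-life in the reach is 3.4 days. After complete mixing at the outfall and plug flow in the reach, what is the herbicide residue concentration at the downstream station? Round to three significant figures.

Flow-weighted average: C = (0.9460·0.07800 + 0.06820·84.00) / 1.014 = 5.803/1.014 = 5.721 µg/L.
Travel time t = 36.5·1000 / 0.93 = 39250 s = 10.90 h.
Half-life 3.4 d → k = ln 2 / 3.4 = 0.2039 d⁻¹.
After decay, C = 5.721 × e^(−kt) = 5.721 × 0.9116 = 5.215 µg/L.

5.22 µg/L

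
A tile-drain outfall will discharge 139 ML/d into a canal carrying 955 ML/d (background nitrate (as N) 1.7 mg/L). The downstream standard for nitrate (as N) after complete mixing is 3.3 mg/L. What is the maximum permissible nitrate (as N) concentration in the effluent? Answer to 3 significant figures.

14.3 mg/L

At the limit, (Qr·Cr + Qe·Cₑ)/(Qr + Qe) = 3.3:
Cₑ = (1094·3.3 − 955.0·1.700) / 139.0 = 14.29 mg/L.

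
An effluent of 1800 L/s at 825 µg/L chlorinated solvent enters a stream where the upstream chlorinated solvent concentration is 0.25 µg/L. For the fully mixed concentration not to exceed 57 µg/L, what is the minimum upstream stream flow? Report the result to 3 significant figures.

Set C_mix = 57: (Q·0.2500 + 1800·825.0) / (Q + 1800) = 57
→ Q = 1800·(825.0 − 57)/(57 − 0.2500) = 24360 L/s.

24400 L/s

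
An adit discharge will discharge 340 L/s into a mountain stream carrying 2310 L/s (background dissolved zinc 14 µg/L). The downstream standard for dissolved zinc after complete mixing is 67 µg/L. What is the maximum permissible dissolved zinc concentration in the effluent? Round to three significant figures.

At the limit, (Qr·Cr + Qe·Cₑ)/(Qr + Qe) = 67:
Cₑ = (2650·67 − 2310·14.00) / 340.0 = 427.1 µg/L.

427 µg/L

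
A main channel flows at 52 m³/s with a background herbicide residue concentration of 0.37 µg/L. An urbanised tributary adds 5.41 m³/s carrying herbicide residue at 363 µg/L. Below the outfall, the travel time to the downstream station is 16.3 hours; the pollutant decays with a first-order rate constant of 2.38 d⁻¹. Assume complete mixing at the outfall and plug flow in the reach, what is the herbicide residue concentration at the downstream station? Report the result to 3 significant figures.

After mixing, C = (52.00·0.3700 + 5.410·363.0) / 57.41 = 1983/57.41 = 34.54 µg/L.
Decay over the reach: 34.54·exp(−kt) = 34.54·0.1986 = 6.860 µg/L.

6.86 µg/L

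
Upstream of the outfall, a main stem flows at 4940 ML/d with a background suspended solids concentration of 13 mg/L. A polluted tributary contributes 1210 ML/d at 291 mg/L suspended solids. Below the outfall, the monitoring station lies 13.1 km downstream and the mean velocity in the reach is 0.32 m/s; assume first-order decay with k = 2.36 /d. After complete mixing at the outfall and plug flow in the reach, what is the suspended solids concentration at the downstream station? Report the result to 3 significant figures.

22.1 mg/L

Mass balance: C = (4940·13.00 + 1210·291.0) / 6150 = 416300/6150 = 67.70 mg/L.
Travel time t = 13.1·1000 / 0.32 = 40940 s = 11.37 h.
After decay, C = 67.70 × e^(−kt) = 67.70 × 0.3269 = 22.13 mg/L.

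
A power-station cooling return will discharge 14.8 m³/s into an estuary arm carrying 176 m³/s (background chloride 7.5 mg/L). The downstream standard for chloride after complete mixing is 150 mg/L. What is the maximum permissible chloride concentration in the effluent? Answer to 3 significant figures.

At the limit, (Qr·Cr + Qe·Cₑ)/(Qr + Qe) = 150:
Cₑ = (190.8·150 − 176.0·7.500) / 14.80 = 1845 mg/L.

1840 mg/L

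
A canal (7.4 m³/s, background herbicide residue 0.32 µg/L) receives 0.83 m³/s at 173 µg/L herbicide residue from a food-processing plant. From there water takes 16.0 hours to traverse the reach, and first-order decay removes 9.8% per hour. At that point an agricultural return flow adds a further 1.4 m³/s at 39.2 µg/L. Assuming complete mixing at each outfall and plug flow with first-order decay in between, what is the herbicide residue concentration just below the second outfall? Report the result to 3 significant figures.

8.61 µg/L

After mixing, C = (7.400·0.3200 + 0.8300·173.0) / 8.230 = 146.0/8.230 = 17.73 µg/L; combined flow 8.230 m³/s.
9.8%/h lost → k = −ln(1 − 0.098) = 0.1031 h⁻¹.
After decay, C = 17.73 × e^(−kt) = 17.73 × 0.1920 = 3.405 µg/L.
At the second outfall, C = (8.230·3.405 + 1.400·39.20) / (8.230 + 1.400) = 8.609 µg/L.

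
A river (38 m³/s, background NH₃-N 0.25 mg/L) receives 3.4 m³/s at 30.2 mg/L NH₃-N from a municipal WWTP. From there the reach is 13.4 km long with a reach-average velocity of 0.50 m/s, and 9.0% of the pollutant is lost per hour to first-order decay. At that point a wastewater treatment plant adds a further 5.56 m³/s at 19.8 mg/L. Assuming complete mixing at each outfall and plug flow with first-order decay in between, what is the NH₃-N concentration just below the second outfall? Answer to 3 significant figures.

Mixed concentration C = ΣQC/ΣQ = (38.00·0.2500 + 3.400·30.20) / 41.40 = 112.2/41.40 = 2.710 mg/L; combined flow 41.40 m³/s.
Travel time t = 13.4·1000 / 0.50 = 26800 s = 7.444 h.
9.0%/h lost → k = −ln(1 − 0.09) = 0.09431 h⁻¹.
Decay over the reach: 2.710·exp(−kt) = 2.710·0.4955 = 1.343 mg/L.
Second outfall: C = (41.40·1.343 + 5.560·19.80)/46.96 = 3.528 mg/L.

3.53 mg/L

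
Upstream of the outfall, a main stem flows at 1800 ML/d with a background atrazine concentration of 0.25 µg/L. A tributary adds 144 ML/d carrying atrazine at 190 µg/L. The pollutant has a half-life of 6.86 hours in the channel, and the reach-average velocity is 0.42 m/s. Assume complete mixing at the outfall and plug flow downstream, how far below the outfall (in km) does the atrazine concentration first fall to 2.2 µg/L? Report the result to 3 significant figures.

28.0 km

Mass balance: C = (1800·0.2500 + 144.0·190.0) / 1944 = 27810/1944 = 14.31 µg/L.
Half-life 6.86 h → k = ln 2 / 6.86 = 0.1010 h⁻¹ = 2.425 d⁻¹.
Set 14.31·exp(−k·t) = 2.2 → t = ln(14.31/2.2)/k = 66700 s = 18.53 h.
Distance = v·t = 0.42·66700 = 28020 m = 28.02 km.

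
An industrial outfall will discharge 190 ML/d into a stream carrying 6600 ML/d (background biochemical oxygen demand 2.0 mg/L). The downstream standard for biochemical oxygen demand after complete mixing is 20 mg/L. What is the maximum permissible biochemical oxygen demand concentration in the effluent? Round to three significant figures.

At the limit, (Qr·Cr + Qe·Cₑ)/(Qr + Qe) = 20:
Cₑ = (6790·20 − 6600·2.000) / 190.0 = 645.3 mg/L.

645 mg/L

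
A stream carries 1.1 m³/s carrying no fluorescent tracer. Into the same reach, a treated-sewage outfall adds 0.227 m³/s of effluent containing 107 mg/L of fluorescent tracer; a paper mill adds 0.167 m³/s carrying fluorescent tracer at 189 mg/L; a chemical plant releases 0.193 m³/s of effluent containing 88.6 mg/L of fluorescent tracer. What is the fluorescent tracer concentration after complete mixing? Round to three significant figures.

43.2 mg/L

After mixing, C = (1.100·0 + 0.2270·107.0 + 0.1670·189.0 + 0.1930·88.60) / 1.687 = 72.95/1.687 = 43.24 mg/L.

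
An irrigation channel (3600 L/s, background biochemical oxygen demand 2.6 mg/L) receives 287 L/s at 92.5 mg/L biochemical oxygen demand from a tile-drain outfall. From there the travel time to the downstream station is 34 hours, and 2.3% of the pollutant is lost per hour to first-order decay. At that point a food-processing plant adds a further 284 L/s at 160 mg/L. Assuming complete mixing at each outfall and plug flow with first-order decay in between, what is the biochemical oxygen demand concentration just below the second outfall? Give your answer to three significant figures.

Mass balance: C = (3600·2.600 + 287.0·92.50) / 3887 = 35910/3887 = 9.238 mg/L; combined flow 3887 L/s.
2.3%/h lost → k = −ln(1 − 0.023) = 0.02327 h⁻¹.
Applying C = C₀e^(−kt): 9.238 × 0.4533 = 4.188 mg/L.
Second outfall: C = (3887·4.188 + 284.0·160.0)/4171 = 14.80 mg/L.

14.8 mg/L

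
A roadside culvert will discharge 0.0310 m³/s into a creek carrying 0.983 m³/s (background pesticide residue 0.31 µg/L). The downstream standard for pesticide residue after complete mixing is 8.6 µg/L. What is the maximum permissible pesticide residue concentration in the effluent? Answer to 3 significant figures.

271 µg/L

At the limit, (Qr·Cr + Qe·Cₑ)/(Qr + Qe) = 8.6:
Cₑ = (1.014·8.6 − 0.9830·0.3100) / 0.03100 = 271.5 µg/L.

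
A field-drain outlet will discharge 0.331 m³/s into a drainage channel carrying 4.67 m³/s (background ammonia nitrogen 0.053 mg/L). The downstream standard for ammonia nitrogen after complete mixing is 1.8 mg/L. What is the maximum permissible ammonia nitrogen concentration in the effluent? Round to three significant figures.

26.4 mg/L

At the limit, (Qr·Cr + Qe·Cₑ)/(Qr + Qe) = 1.8:
Cₑ = (5.001·1.8 − 4.670·0.05300) / 0.3310 = 26.45 mg/L.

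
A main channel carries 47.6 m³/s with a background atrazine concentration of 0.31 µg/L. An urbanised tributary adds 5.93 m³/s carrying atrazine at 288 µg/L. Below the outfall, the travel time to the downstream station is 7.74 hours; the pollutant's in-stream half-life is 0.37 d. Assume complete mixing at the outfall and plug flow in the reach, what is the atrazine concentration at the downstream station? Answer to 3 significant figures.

17.6 µg/L

Flow-weighted average: C = (47.60·0.3100 + 5.930·288.0) / 53.53 = 1723/53.53 = 32.18 µg/L.
Half-life 0.37 d → k = ln 2 / 0.37 = 1.873 d⁻¹.
First-order decay: C = 32.18·exp(−k·t) = 32.18·0.5465 = 17.59 µg/L.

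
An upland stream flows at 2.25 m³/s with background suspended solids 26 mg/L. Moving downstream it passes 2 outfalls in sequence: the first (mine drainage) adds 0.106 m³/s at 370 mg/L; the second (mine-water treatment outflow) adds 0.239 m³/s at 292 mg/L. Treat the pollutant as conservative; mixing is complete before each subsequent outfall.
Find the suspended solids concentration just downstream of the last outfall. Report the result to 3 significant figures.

64.6 mg/L

Outfall 1: combined Q = 2.356 m³/s; C = (2.250·26.00 + 0.1060·370.0)/2.356 = 41.48 mg/L.
Outfall 2: combined Q = 2.595 m³/s; C = (2.356·41.48 + 0.2390·292.0)/2.595 = 64.55 mg/L.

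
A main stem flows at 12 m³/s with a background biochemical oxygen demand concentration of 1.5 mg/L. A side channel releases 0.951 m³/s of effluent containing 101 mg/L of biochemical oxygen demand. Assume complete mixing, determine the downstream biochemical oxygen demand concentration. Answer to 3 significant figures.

8.81 mg/L

Mass balance: C = (12.00·1.500 + 0.9510·101.0) / 12.95 = 114.1/12.95 = 8.806 mg/L.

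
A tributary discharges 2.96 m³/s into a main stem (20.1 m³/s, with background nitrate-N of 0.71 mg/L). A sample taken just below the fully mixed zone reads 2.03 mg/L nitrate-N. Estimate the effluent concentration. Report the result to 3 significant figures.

11.0 mg/L

Mass balance: 20.10·0.7100 + 2.960·Cₑ = 23.06·2.030
→ Cₑ = (23.06·2.030 − 20.10·0.7100) / 2.960 = 10.99 mg/L.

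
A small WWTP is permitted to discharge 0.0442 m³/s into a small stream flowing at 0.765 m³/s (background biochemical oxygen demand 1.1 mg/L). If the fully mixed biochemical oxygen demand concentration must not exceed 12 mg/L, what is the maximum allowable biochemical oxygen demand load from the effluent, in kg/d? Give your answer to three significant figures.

Mass balance at the limit: 0.7650·1.100 + 0.04420·Cₑ = 0.8092·12 → Cₑ = 200.7 mg/L.
Load = 0.04420 m³/s × 200.7 g/m³ × 86 400 s/d = 766.3 kg/d.

766 kg/d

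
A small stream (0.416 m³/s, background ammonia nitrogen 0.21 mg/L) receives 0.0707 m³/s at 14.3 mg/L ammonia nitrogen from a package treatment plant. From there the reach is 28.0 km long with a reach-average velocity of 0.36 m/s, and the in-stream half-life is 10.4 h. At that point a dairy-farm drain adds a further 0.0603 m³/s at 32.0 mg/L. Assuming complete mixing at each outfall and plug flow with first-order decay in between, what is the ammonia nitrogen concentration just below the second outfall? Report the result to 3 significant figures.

4.00 mg/L

Flow-weighted average: C = (0.4160·0.2100 + 0.07070·14.30) / 0.4867 = 1.098/0.4867 = 2.257 mg/L; combined flow 0.4867 m³/s.
Travel time t = 28.0·1000 / 0.36 = 77780 s = 21.60 h.
Half-life 10.4 h → k = ln 2 / 10.4 = 0.06665 h⁻¹ = 1.600 d⁻¹.
Decay over the reach: 2.257·exp(−kt) = 2.257·0.2369 = 0.5347 mg/L.
Second outfall: C = (0.4867·0.5347 + 0.06030·32.00)/0.5470 = 4.003 mg/L.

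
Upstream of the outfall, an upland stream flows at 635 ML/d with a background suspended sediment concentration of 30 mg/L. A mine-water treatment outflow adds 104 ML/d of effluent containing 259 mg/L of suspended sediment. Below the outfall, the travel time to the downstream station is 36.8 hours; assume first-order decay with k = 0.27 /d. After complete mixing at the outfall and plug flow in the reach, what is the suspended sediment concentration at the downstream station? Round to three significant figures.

Flow-weighted average: C = (635.0·30.00 + 104.0·259.0) / 739.0 = 45990/739.0 = 62.23 mg/L.
Decay over the reach: 62.23·exp(−kt) = 62.23·0.6610 = 41.13 mg/L.

41.1 mg/L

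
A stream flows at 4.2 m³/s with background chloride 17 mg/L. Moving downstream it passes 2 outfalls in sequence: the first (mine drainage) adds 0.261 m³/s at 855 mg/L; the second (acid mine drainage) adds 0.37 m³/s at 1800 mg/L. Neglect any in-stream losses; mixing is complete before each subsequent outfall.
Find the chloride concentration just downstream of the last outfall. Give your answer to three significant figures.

Outfall 1: combined Q = 4.461 m³/s; C = (4.200·17.00 + 0.2610·855.0)/4.461 = 66.03 mg/L.
Outfall 2: combined Q = 4.831 m³/s; C = (4.461·66.03 + 0.3700·1800)/4.831 = 198.8 mg/L.

199 mg/L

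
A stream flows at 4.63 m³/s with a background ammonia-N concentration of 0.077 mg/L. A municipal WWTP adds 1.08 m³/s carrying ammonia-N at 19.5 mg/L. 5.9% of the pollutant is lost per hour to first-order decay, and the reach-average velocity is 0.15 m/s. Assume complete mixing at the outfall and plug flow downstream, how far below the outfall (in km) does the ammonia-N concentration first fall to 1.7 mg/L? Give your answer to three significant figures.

Flow-weighted average: C = (4.630·0.07700 + 1.080·19.50) / 5.710 = 21.42/5.710 = 3.751 mg/L.
5.9%/h lost → k = −ln(1 − 0.059) = 0.06081 h⁻¹.
Set 3.751·exp(−k·t) = 1.7 → t = ln(3.751/1.7)/k = 46840 s = 13.01 h.
Distance = v·t = 0.15·46840 = 7027 m = 7.027 km.

7.03 km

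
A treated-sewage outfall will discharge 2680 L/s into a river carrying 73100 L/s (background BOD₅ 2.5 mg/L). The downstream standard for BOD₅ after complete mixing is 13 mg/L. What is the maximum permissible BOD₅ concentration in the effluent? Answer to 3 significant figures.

At the limit, (Qr·Cr + Qe·Cₑ)/(Qr + Qe) = 13:
Cₑ = (75780·13 − 73100·2.500) / 2680 = 299.4 mg/L.

299 mg/L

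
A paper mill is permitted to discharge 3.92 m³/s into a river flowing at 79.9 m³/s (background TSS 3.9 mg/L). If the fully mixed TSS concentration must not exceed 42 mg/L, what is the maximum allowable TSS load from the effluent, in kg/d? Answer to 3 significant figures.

277000 kg/d

Mass balance at the limit: 79.90·3.900 + 3.920·Cₑ = 83.82·42 → Cₑ = 818.6 mg/L.
Load = 3.920 m³/s × 818.6 g/m³ × 86 400 s/d = 277200 kg/d.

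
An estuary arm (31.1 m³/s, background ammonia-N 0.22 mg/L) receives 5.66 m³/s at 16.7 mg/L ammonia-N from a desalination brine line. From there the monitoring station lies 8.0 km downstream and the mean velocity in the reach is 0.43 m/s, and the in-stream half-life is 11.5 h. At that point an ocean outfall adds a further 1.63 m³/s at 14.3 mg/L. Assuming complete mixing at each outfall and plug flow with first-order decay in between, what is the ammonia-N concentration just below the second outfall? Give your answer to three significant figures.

Mass balance: C = (31.10·0.2200 + 5.660·16.70) / 36.76 = 101.4/36.76 = 2.757 mg/L; combined flow 36.76 m³/s.
Travel time t = 8.0·1000 / 0.43 = 18600 s = 5.168 h.
Half-life 11.5 h → k = ln 2 / 11.5 = 0.06027 h⁻¹ = 1.447 d⁻¹.
First-order decay: C = 2.757·exp(−k·t) = 2.757·0.7324 = 2.019 mg/L.
Second outfall: C = (36.76·2.019 + 1.630·14.30)/38.39 = 2.541 mg/L.

2.54 mg/L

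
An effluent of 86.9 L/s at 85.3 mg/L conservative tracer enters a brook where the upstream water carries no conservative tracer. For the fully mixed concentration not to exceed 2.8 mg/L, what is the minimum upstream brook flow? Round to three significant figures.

Set C_mix = 2.8: (Q·0 + 86.90·85.30) / (Q + 86.90) = 2.8
→ Q = 86.90·(85.30 − 2.8)/(2.8 − 0) = 2560 L/s.

2560 L/s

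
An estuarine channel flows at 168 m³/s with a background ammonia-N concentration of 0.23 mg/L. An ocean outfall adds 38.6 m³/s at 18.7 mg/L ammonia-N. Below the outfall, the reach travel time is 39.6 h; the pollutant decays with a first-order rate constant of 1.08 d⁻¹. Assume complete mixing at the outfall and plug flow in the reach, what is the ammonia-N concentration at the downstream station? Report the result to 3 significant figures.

0.619 mg/L

Conservation of mass: C = (168.0·0.2300 + 38.60·18.70) / 206.6 = 760.5/206.6 = 3.681 mg/L.
First-order decay: C = 3.681·exp(−k·t) = 3.681·0.1683 = 0.6195 mg/L.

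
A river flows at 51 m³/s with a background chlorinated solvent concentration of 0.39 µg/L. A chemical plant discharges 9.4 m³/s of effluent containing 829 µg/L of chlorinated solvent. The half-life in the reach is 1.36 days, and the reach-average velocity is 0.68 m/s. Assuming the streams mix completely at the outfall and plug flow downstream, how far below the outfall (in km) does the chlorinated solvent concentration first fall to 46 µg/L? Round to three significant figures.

119 km

Flow-weighted average: C = (51.00·0.3900 + 9.400·829.0) / 60.40 = 7812/60.40 = 129.3 µg/L.
Half-life 1.36 d → k = ln 2 / 1.36 = 0.5097 d⁻¹.
Set 129.3·exp(−k·t) = 46 → t = ln(129.3/46)/k = 175300 s = 48.68 h.
Distance = v·t = 0.68·175300 = 119200 m = 119.2 km.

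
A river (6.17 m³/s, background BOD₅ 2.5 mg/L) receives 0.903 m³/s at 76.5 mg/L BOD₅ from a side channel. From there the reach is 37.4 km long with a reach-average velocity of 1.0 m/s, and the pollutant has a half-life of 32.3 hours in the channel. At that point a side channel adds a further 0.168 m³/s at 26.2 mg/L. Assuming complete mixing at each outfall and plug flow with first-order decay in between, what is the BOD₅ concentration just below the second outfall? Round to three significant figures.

Mixed concentration C = ΣQC/ΣQ = (6.170·2.500 + 0.9030·76.50) / 7.073 = 84.50/7.073 = 11.95 mg/L; combined flow 7.073 m³/s.
Travel time t = 37.4·1000 / 1.0 = 37400 s = 10.39 h.
Half-life 32.3 h → k = ln 2 / 32.3 = 0.02146 h⁻¹ = 0.5150 d⁻¹.
First-order decay: C = 11.95·exp(−k·t) = 11.95·0.8002 = 9.560 mg/L.
At the second outfall, C = (7.073·9.560 + 0.1680·26.20) / (7.073 + 0.1680) = 9.946 mg/L.

9.95 mg/L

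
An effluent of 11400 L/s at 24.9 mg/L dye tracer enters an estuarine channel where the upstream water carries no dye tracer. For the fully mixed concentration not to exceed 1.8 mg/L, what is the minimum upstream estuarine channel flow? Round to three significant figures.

146000 L/s

Set C_mix = 1.8: (Q·0 + 11400·24.90) / (Q + 11400) = 1.8
→ Q = 11400·(24.90 − 1.8)/(1.8 − 0) = 146300 L/s.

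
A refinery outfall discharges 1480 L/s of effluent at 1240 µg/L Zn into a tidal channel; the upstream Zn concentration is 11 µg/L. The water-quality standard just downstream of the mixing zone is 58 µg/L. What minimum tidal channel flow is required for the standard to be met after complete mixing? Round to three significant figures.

37200 L/s

Set C_mix = 58: (Q·11.00 + 1480·1240) / (Q + 1480) = 58
→ Q = 1480·(1240 − 58)/(58 − 11.00) = 37220 L/s.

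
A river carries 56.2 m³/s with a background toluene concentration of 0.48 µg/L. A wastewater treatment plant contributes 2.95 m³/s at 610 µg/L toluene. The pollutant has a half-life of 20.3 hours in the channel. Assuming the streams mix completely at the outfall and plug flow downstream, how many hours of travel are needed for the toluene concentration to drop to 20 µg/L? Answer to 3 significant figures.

Conservation of mass: C = (56.20·0.4800 + 2.950·610.0) / 59.15 = 1826/59.15 = 30.88 µg/L.
Half-life 20.3 h → k = ln 2 / 20.3 = 0.03415 h⁻¹ = 0.8195 d⁻¹.
30.88·exp(−k·t) = 20 → t = ln(30.88/20)/k = 45790 s = 12.72 h.

12.7 h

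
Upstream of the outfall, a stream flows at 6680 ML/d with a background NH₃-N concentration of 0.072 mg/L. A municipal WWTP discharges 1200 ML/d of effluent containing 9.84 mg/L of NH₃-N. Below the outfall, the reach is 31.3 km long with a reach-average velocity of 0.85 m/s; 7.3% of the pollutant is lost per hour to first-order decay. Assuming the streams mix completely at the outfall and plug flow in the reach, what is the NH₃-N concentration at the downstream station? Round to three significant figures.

0.718 mg/L

After mixing, C = (6680·0.07200 + 1200·9.840) / 7880 = 12290/7880 = 1.560 mg/L.
Travel time t = 31.3·1000 / 0.85 = 36820 s = 10.23 h.
7.3%/h lost → k = −ln(1 − 0.073) = 0.07580 h⁻¹.
First-order decay: C = 1.560·exp(−k·t) = 1.560·0.4605 = 0.7182 mg/L.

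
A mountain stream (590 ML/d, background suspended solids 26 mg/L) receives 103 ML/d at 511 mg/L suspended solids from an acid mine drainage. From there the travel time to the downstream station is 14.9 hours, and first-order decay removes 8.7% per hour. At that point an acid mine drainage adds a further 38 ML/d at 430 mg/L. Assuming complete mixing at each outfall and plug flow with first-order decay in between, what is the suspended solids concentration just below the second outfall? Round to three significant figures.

Conservation of mass: C = (590.0·26.00 + 103.0·511.0) / 693.0 = 67970/693.0 = 98.09 mg/L; combined flow 693.0 ML/d.
8.7%/h lost → k = −ln(1 − 0.087) = 0.09102 h⁻¹.
First-order decay: C = 98.09·exp(−k·t) = 98.09·0.2576 = 25.27 mg/L.
At the second outfall, C = (693.0·25.27 + 38.00·430.0) / (693.0 + 38.00) = 46.31 mg/L.

46.3 mg/L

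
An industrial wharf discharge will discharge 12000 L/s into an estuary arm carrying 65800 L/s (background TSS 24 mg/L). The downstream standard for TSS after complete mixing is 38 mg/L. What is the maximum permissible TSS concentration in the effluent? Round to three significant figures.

115 mg/L

At the limit, (Qr·Cr + Qe·Cₑ)/(Qr + Qe) = 38:
Cₑ = (77800·38 − 65800·24.00) / 12000 = 114.8 mg/L.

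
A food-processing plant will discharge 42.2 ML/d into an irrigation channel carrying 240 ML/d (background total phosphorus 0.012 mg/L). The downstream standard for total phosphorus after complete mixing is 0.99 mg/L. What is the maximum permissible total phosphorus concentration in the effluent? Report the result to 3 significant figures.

6.55 mg/L

At the limit, (Qr·Cr + Qe·Cₑ)/(Qr + Qe) = 0.99:
Cₑ = (282.2·0.99 − 240.0·0.01200) / 42.20 = 6.552 mg/L.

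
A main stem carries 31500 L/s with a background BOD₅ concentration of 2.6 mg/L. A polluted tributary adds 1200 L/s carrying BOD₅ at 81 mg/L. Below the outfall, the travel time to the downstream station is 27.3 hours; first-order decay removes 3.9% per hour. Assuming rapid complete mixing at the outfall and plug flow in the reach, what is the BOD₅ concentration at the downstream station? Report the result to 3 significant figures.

1.85 mg/L

Flow-weighted average: C = (31500·2.600 + 1200·81.00) / 32700 = 179100/32700 = 5.477 mg/L.
3.9%/h lost → k = −ln(1 − 0.039) = 0.03978 h⁻¹.
First-order decay: C = 5.477·exp(−k·t) = 5.477·0.3376 = 1.849 mg/L.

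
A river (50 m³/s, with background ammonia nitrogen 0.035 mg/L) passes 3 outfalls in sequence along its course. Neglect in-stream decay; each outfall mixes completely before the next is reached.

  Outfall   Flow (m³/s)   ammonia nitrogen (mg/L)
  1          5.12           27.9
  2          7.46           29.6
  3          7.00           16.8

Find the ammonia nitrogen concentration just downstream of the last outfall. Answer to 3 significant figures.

Below outfall 1: Q → 55.12 m³/s, C = (50.00·0.03500 + 5.120·27.90)/55.12 = 2.623 mg/L.
Below outfall 2: Q → 62.58 m³/s, C = (55.12·2.623 + 7.460·29.60)/62.58 = 5.839 mg/L.
Below outfall 3: Q → 69.58 m³/s, C = (62.58·5.839 + 7.000·16.80)/69.58 = 6.942 mg/L.

6.94 mg/L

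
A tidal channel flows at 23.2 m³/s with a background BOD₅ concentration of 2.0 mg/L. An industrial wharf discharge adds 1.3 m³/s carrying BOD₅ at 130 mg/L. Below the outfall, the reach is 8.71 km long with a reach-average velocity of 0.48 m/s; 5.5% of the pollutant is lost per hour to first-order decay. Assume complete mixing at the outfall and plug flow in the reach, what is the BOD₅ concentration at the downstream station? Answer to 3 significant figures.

6.61 mg/L

Flow-weighted average: C = (23.20·2.000 + 1.300·130.0) / 24.50 = 215.4/24.50 = 8.792 mg/L.
Travel time t = 8.71·1000 / 0.48 = 18150 s = 5.041 h.
5.5%/h lost → k = −ln(1 − 0.055) = 0.05657 h⁻¹.
After decay, C = 8.792 × e^(−kt) = 8.792 × 0.7519 = 6.611 mg/L.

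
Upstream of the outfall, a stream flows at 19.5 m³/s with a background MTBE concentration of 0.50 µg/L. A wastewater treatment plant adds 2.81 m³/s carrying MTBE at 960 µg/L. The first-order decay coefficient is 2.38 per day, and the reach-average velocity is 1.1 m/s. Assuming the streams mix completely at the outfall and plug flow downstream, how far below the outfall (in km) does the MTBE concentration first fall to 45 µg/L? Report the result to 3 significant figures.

Mass balance: C = (19.50·0.5000 + 2.810·960.0) / 22.31 = 2707/22.31 = 121.4 µg/L.
Set 121.4·exp(−k·t) = 45 → t = ln(121.4/45)/k = 36010 s = 10.00 h.
Distance = v·t = 1.1·36010 = 39610 m = 39.61 km.

39.6 km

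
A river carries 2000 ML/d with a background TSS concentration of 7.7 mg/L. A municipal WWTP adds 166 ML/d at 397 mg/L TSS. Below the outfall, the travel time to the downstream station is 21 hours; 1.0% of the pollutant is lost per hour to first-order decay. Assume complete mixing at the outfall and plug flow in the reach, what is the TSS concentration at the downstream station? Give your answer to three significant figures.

30.4 mg/L

Conservation of mass: C = (2000·7.700 + 166.0·397.0) / 2166 = 81300/2166 = 37.54 mg/L.
1.0%/h lost → k = −ln(1 − 0.01) = 0.01005 h⁻¹.
Decay over the reach: 37.54·exp(−kt) = 37.54·0.8097 = 30.39 mg/L.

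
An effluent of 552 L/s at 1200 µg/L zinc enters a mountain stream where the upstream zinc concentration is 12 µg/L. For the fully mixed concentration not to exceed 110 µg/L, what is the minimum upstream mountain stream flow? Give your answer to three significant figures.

Set C_mix = 110: (Q·12.00 + 552.0·1200) / (Q + 552.0) = 110
→ Q = 552.0·(1200 − 110)/(110 − 12.00) = 6140 L/s.

6140 L/s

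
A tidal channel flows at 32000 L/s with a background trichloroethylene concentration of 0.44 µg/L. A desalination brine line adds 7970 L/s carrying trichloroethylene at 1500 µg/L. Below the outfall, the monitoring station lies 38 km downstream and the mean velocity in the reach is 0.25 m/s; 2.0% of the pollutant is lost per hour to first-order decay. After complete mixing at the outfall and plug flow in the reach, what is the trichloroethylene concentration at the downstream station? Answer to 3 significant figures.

Mass balance: C = (32000·0.4400 + 7970·1500) / 39970 = 11970000/39970 = 299.5 µg/L.
Travel time t = 38·1000 / 0.25 = 152000 s = 42.22 h.
2.0%/h lost → k = −ln(1 − 0.02) = 0.02020 h⁻¹.
After decay, C = 299.5 × e^(−kt) = 299.5 × 0.4261 = 127.6 µg/L.

128 µg/L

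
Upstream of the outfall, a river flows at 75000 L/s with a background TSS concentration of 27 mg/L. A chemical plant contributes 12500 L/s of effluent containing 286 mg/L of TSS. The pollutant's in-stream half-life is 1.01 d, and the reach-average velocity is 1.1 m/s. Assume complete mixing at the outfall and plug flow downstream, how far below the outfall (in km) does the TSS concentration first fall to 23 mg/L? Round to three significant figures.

142 km

Flow-weighted average: C = (75000·27.00 + 12500·286.0) / 87500 = 5600000/87500 = 64.00 mg/L.
Half-life 1.01 d → k = ln 2 / 1.01 = 0.6863 d⁻¹.
Set 64.00·exp(−k·t) = 23 → t = ln(64.00/23)/k = 128800 s = 35.79 h.
Distance = v·t = 1.1·128800 = 141700 m = 141.7 km.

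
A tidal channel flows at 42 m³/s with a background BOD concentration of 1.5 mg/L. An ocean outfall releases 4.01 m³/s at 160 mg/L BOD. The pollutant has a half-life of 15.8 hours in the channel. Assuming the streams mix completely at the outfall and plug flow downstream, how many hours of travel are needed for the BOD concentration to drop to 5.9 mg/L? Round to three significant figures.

Mass balance: C = (42.00·1.500 + 4.010·160.0) / 46.01 = 704.6/46.01 = 15.31 mg/L.
Half-life 15.8 h → k = ln 2 / 15.8 = 0.04387 h⁻¹ = 1.053 d⁻¹.
15.31·exp(−k·t) = 5.9 → t = ln(15.31/5.9)/k = 78270 s = 21.74 h.

21.7 h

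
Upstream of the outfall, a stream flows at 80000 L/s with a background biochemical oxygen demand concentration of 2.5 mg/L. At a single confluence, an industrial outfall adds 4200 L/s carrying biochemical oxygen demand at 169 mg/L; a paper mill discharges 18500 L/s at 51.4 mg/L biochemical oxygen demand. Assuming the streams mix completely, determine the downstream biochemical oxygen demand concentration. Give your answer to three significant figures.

Mass balance: C = (80000·2.500 + 4200·169.0 + 18500·51.40) / 102700 = 1861000/102700 = 18.12 mg/L.

18.1 mg/L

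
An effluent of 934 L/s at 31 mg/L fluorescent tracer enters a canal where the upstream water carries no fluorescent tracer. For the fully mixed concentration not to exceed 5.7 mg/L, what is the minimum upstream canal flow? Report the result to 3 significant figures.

4150 L/s

Set C_mix = 5.7: (Q·0 + 934.0·31.00) / (Q + 934.0) = 5.7
→ Q = 934.0·(31.00 − 5.7)/(5.7 − 0) = 4146 L/s.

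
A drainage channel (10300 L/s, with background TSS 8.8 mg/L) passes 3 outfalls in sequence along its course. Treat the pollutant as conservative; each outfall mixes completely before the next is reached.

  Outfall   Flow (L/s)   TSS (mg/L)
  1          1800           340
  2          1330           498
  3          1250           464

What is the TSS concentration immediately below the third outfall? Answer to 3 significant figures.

132 mg/L

Outfall 1: combined Q = 12100 L/s; C = (10300·8.800 + 1800·340.0)/12100 = 58.07 mg/L.
Outfall 2: combined Q = 13430 L/s; C = (12100·58.07 + 1330·498.0)/13430 = 101.6 mg/L.
Outfall 3: combined Q = 14680 L/s; C = (13430·101.6 + 1250·464.0)/14680 = 132.5 mg/L.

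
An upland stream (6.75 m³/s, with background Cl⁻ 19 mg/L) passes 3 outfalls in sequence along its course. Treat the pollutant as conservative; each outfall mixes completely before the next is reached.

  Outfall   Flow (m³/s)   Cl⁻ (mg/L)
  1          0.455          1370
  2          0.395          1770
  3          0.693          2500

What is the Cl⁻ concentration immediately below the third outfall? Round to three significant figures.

384 mg/L

Below outfall 1: Q → 7.205 m³/s, C = (6.750·19.00 + 0.4550·1370)/7.205 = 104.3 mg/L.
Below outfall 2: Q → 7.600 m³/s, C = (7.205·104.3 + 0.3950·1770)/7.600 = 190.9 mg/L.
Below outfall 3: Q → 8.293 m³/s, C = (7.600·190.9 + 0.6930·2500)/8.293 = 383.8 mg/L.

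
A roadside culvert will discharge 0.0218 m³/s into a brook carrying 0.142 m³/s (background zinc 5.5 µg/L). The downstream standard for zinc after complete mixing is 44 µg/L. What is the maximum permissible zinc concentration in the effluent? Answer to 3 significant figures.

At the limit, (Qr·Cr + Qe·Cₑ)/(Qr + Qe) = 44:
Cₑ = (0.1638·44 − 0.1420·5.500) / 0.02180 = 294.8 µg/L.

295 µg/L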